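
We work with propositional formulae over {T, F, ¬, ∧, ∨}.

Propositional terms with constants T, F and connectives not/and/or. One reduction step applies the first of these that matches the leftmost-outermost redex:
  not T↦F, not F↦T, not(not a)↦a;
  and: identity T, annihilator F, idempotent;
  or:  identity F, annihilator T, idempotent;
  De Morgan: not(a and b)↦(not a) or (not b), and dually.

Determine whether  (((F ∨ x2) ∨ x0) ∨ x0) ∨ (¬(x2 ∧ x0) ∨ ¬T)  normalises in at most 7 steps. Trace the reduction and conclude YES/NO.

Answer: YES — reaches normal form ((x2 ∨ x0) ∨ x0) ∨ (¬x2 ∨ ¬x0) in 4 ≤ 7 steps

Reduction:
  start: (((F ∨ x2) ∨ x0) ∨ x0) ∨ (¬(x2 ∧ x0) ∨ ¬T)
  step 1: ((x2 ∨ x0) ∨ x0) ∨ (¬(x2 ∧ x0) ∨ ¬T)
  step 2: ((x2 ∨ x0) ∨ x0) ∨ ((¬x2 ∨ ¬x0) ∨ ¬T)
  step 3: ((x2 ∨ x0) ∨ x0) ∨ ((¬x2 ∨ ¬x0) ∨ F)
  step 4: ((x2 ∨ x0) ∨ x0) ∨ (¬x2 ∨ ¬x0)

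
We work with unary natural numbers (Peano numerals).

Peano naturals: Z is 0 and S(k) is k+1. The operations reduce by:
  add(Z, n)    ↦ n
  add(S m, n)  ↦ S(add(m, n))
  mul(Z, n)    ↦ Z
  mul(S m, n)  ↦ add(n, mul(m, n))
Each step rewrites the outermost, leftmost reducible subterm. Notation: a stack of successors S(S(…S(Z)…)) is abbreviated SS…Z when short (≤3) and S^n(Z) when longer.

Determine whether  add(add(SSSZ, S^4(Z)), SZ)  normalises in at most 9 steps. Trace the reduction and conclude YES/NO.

  start: add(add(SSSZ, S^4(Z)), SZ)
  →1  add(S(add(SSZ, S^4(Z))), SZ)
  →2  S(add(add(SSZ, S^4(Z)), SZ))
  →3  S(add(S(add(SZ, S^4(Z))), SZ))
  →4  S(S(add(add(SZ, S^4(Z)), SZ)))
  →5  S(S(add(S(add(Z, S^4(Z))), SZ)))
  →6  S(S(S(add(add(Z, S^4(Z)), SZ))))
  →7  S(S(S(add(S^4(Z), SZ))))
  →8  S(S(S(S(add(SSSZ, SZ)))))
  →9  S(S(S(S(S(add(SSZ, SZ))))))

Answer: NO — after 9 steps the term is S(S(S(S(S(add(SSZ, SZ)))))), not yet normal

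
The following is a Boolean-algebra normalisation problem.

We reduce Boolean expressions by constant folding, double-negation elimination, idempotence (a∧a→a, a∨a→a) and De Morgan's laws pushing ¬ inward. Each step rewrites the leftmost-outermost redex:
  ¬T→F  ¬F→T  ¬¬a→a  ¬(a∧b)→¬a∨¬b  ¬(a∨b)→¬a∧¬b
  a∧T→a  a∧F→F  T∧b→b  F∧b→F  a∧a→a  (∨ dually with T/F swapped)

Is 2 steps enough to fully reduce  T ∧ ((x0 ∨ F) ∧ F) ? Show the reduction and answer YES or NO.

Answer: YES — reaches normal form F in 2 ≤ 2 steps

Reduction:
  start: T ∧ ((x0 ∨ F) ∧ F)
  →1  (x0 ∨ F) ∧ F
  →2  F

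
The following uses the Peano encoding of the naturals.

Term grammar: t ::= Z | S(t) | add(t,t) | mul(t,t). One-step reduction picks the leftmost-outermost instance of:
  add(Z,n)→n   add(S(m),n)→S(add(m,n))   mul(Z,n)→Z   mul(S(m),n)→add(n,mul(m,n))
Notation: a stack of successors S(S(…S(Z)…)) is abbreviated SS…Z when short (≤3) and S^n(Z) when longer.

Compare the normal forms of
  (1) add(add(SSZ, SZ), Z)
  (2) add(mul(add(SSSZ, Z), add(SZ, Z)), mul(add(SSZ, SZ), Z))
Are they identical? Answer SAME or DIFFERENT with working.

Term A:
  start: add(add(SSZ, SZ), Z)
  →1  add(S(add(SZ, SZ)), Z)
  →2  S(add(add(SZ, SZ), Z))
  →3  S(add(S(add(Z, SZ)), Z))
  →4  S(S(add(add(Z, SZ), Z)))
  →5  S(S(add(SZ, Z)))
  →6  S(S(S(add(Z, Z))))
  →7  SSSZ

Term B:
  start: add(mul(add(SSSZ, Z), add(SZ, Z)), mul(add(SSZ, SZ), Z))
  →1  add(mul(S(add(SSZ, Z)), add(SZ, Z)), mul(add(SSZ, SZ), Z))
  →2  add(add(add(SZ, Z), mul(add(SSZ, Z), add(SZ, Z))), mul(add(SSZ, SZ), Z))
  →3  add(add(S(add(Z, Z)), mul(add(SSZ, Z), add(SZ, Z))), mul(add(SSZ, SZ), Z))
  →4  add(S(add(add(Z, Z), mul(add(SSZ, Z), add(SZ, Z)))), mul(add(SSZ, SZ), Z))
  →5  S(add(add(add(Z, Z), mul(add(SSZ, Z), add(SZ, Z))), mul(add(SSZ, SZ), Z)))
  →6  S(add(add(Z, mul(add(SSZ, Z), add(SZ, Z))), mul(add(SSZ, SZ), Z)))
  →7  S(add(mul(add(SSZ, Z), add(SZ, Z)), mul(add(SSZ, SZ), Z)))
  →8  S(add(mul(S(add(SZ, Z)), add(SZ, Z)), mul(add(SSZ, SZ), Z)))
  →9  S(add(add(add(SZ, Z), mul(add(SZ, Z), add(SZ, Z))), mul(add(SSZ, SZ), Z)))
  →10  S(add(add(S(add(Z, Z)), mul(add(SZ, Z), add(SZ, Z))), mul(add(SSZ, SZ), Z)))
  →11  S(add(S(add(add(Z, Z), mul(add(SZ, Z), add(SZ, Z)))), mul(add(SSZ, SZ), Z)))
  →12  S(S(add(add(add(Z, Z), mul(add(SZ, Z), add(SZ, Z))), mul(add(SSZ, SZ), Z))))
  →13  S(S(add(add(Z, mul(add(SZ, Z), add(SZ, Z))), mul(add(SSZ, SZ), Z))))
  →14  S(S(add(mul(add(SZ, Z), add(SZ, Z)), mul(add(SSZ, SZ), Z))))
  →15  S(S(add(mul(S(add(Z, Z)), add(SZ, Z)), mul(add(SSZ, SZ), Z))))
  →16  S(S(add(add(add(SZ, Z), mul(add(Z, Z), add(SZ, Z))), mul(add(SSZ, SZ), Z))))
  →17  S(S(add(add(S(add(Z, Z)), mul(add(Z, Z), add(SZ, Z))), mul(add(SSZ, SZ), Z))))
  →18  S(S(add(S(add(add(Z, Z), mul(add(Z, Z), add(SZ, Z)))), mul(add(SSZ, SZ), Z))))
  →19  S(S(S(add(add(add(Z, Z), mul(add(Z, Z), add(SZ, Z))), mul(add(SSZ, SZ), Z)))))
  →20  S(S(S(add(add(Z, mul(add(Z, Z), add(SZ, Z))), mul(add(SSZ, SZ), Z)))))
  →21  S(S(S(add(mul(add(Z, Z), add(SZ, Z)), mul(add(SSZ, SZ), Z)))))
  →22  S(S(S(add(mul(Z, add(SZ, Z)), mul(add(SSZ, SZ), Z)))))
  →23  S(S(S(add(Z, mul(add(SSZ, SZ), Z)))))
  →24  S(S(S(mul(add(SSZ, SZ), Z))))
  →25  S(S(S(mul(S(add(SZ, SZ)), Z))))
  →26  S(S(S(add(Z, mul(add(SZ, SZ), Z)))))
  →27  S(S(S(mul(add(SZ, SZ), Z))))
  →28  S(S(S(mul(S(add(Z, SZ)), Z))))
  →29  S(S(S(add(Z, mul(add(Z, SZ), Z)))))
  →30  S(S(S(mul(add(Z, SZ), Z))))
  →31  S(S(S(mul(SZ, Z))))
  →32  S(S(S(add(Z, mul(Z, Z)))))
  →33  S(S(S(mul(Z, Z))))
  →34  SSSZ

Answer: SAME — A ⇓ SSSZ, B ⇓ SSSZ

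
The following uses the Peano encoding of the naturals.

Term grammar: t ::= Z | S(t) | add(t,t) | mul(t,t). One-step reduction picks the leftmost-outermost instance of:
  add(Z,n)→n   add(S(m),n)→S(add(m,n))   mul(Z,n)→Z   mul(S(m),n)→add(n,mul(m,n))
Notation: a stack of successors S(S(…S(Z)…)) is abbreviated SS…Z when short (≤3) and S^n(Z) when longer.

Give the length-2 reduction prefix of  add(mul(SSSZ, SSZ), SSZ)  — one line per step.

  start: add(mul(SSSZ, SSZ), SSZ)
  step 1: add(add(SSZ, mul(SSZ, SSZ)), SSZ)
  step 2: add(S(add(SZ, mul(SSZ, SSZ))), SSZ)

Answer: after 2 steps: add(S(add(SZ, mul(SSZ, SSZ))), SSZ)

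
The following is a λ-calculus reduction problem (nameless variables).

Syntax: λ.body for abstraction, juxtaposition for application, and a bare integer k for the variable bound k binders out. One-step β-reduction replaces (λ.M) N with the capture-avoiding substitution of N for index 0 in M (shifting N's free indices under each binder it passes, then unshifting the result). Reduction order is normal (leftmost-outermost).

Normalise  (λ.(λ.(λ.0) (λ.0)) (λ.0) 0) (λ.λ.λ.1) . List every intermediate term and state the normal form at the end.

Answer: normal form = λ.λ.λ.1  (in 4 steps)

Derivation:
  start: (λ.(λ.(λ.0) (λ.0)) (λ.0) 0) (λ.λ.λ.1)
  step 1: (λ.(λ.0) (λ.0)) (λ.0) (λ.λ.λ.1)
  step 2: (λ.0) (λ.0) (λ.λ.λ.1)
  step 3: (λ.0) (λ.λ.λ.1)
  step 4: λ.λ.λ.1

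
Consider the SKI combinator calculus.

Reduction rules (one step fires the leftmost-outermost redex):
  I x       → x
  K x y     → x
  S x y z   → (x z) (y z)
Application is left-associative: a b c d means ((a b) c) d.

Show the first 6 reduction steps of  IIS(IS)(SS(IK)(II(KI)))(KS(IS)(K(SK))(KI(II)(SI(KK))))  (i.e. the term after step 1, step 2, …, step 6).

Answer: after 6 steps: S(S(K(SK))(I(SI(KK))))(SS(IK)(II(KI))(KS(IS)(K(SK))(KI(II)(SI(KK)))))

Derivation:
  start: IIS(IS)(SS(IK)(II(KI)))(KS(IS)(K(SK))(KI(II)(SI(KK))))
  step 1: IS(IS)(SS(IK)(II(KI)))(KS(IS)(K(SK))(KI(II)(SI(KK))))
  step 2: S(IS)(SS(IK)(II(KI)))(KS(IS)(K(SK))(KI(II)(SI(KK))))
  step 3: IS(KS(IS)(K(SK))(KI(II)(SI(KK))))(SS(IK)(II(KI))(KS(IS)(K(SK))(KI(II)(SI(KK)))))
  step 4: S(KS(IS)(K(SK))(KI(II)(SI(KK))))(SS(IK)(II(KI))(KS(IS)(K(SK))(KI(II)(SI(KK)))))
  step 5: S(S(K(SK))(KI(II)(SI(KK))))(SS(IK)(II(KI))(KS(IS)(K(SK))(KI(II)(SI(KK)))))
  step 6: S(S(K(SK))(I(SI(KK))))(SS(IK)(II(KI))(KS(IS)(K(SK))(KI(II)(SI(KK)))))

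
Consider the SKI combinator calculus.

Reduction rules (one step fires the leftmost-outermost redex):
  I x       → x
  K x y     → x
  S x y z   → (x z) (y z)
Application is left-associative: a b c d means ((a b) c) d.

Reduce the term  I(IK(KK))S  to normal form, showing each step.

  start: I(IK(KK))S
  →1  IK(KK)S
  →2  K(KK)S
  →3  KK

Answer: normal form = KK  (in 3 steps)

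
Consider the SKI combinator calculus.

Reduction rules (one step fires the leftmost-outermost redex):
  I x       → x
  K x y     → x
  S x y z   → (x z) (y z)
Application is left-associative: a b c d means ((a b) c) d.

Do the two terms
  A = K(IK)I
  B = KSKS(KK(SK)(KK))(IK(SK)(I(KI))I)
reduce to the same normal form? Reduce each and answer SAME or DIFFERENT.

Answer: DIFFERENT — A ⇓ K, B ⇓ S(SKI)(KK)

Derivation:
Term A:
  start: K(IK)I
  [1] IK
  [2] K

Term B:
  start: KSKS(KK(SK)(KK))(IK(SK)(I(KI))I)
  [1] SS(KK(SK)(KK))(IK(SK)(I(KI))I)
  [2] S(IK(SK)(I(KI))I)(KK(SK)(KK)(IK(SK)(I(KI))I))
  [3] S(K(SK)(I(KI))I)(KK(SK)(KK)(IK(SK)(I(KI))I))
  [4] S(SKI)(KK(SK)(KK)(IK(SK)(I(KI))I))
  [5] S(SKI)(K(KK)(IK(SK)(I(KI))I))
  [6] S(SKI)(KK)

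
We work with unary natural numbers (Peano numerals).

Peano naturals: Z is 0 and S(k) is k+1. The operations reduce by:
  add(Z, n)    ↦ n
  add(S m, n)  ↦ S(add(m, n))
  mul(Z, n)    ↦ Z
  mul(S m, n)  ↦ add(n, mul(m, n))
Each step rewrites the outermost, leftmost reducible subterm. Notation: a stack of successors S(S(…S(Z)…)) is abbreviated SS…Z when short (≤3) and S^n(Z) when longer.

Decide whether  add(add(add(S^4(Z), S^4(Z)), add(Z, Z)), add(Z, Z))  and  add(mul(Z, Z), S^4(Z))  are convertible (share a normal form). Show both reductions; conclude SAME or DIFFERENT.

Answer: DIFFERENT — A ⇓ S^8(Z), B ⇓ S^4(Z)

Derivation:
Term A:
  start: add(add(add(S^4(Z), S^4(Z)), add(Z, Z)), add(Z, Z))
  →1  add(add(S(add(SSSZ, S^4(Z))), add(Z, Z)), add(Z, Z))
  →2  add(S(add(add(SSSZ, S^4(Z)), add(Z, Z))), add(Z, Z))
  →3  S(add(add(add(SSSZ, S^4(Z)), add(Z, Z)), add(Z, Z)))
  →4  S(add(add(S(add(SSZ, S^4(Z))), add(Z, Z)), add(Z, Z)))
  →5  S(add(S(add(add(SSZ, S^4(Z)), add(Z, Z))), add(Z, Z)))
  →6  S(S(add(add(add(SSZ, S^4(Z)), add(Z, Z)), add(Z, Z))))
  →7  S(S(add(add(S(add(SZ, S^4(Z))), add(Z, Z)), add(Z, Z))))
  →8  S(S(add(S(add(add(SZ, S^4(Z)), add(Z, Z))), add(Z, Z))))
  →9  S(S(S(add(add(add(SZ, S^4(Z)), add(Z, Z)), add(Z, Z)))))
  →10  S(S(S(add(add(S(add(Z, S^4(Z))), add(Z, Z)), add(Z, Z)))))
  →11  S(S(S(add(S(add(add(Z, S^4(Z)), add(Z, Z))), add(Z, Z)))))
  →12  S(S(S(S(add(add(add(Z, S^4(Z)), add(Z, Z)), add(Z, Z))))))
  →13  S(S(S(S(add(add(S^4(Z), add(Z, Z)), add(Z, Z))))))
  →14  S(S(S(S(add(S(add(SSSZ, add(Z, Z))), add(Z, Z))))))
  →15  S(S(S(S(S(add(add(SSSZ, add(Z, Z)), add(Z, Z)))))))
  →16  S(S(S(S(S(add(S(add(SSZ, add(Z, Z))), add(Z, Z)))))))
  →17  S(S(S(S(S(S(add(add(SSZ, add(Z, Z)), add(Z, Z))))))))
  →18  S(S(S(S(S(S(add(S(add(SZ, add(Z, Z))), add(Z, Z))))))))
  →19  S(S(S(S(S(S(S(add(add(SZ, add(Z, Z)), add(Z, Z)))))))))
  →20  S(S(S(S(S(S(S(add(S(add(Z, add(Z, Z))), add(Z, Z)))))))))
  →21  S(S(S(S(S(S(S(S(add(add(Z, add(Z, Z)), add(Z, Z))))))))))
  →22  S(S(S(S(S(S(S(S(add(add(Z, Z), add(Z, Z))))))))))
  →23  S(S(S(S(S(S(S(S(add(Z, add(Z, Z))))))))))
  →24  S(S(S(S(S(S(S(S(add(Z, Z)))))))))
  →25  S^8(Z)

Term B:
  start: add(mul(Z, Z), S^4(Z))
  →1  add(Z, S^4(Z))
  →2  S^4(Z)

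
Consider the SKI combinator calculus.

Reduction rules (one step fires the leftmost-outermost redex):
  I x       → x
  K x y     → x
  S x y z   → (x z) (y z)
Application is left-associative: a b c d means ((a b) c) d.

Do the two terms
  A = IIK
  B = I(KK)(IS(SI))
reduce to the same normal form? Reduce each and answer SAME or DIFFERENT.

Term A:
  start: IIK
  →1  IK
  →2  K

Term B:
  start: I(KK)(IS(SI))
  →1  KK(IS(SI))
  →2  K

Answer: SAME — A ⇓ K, B ⇓ K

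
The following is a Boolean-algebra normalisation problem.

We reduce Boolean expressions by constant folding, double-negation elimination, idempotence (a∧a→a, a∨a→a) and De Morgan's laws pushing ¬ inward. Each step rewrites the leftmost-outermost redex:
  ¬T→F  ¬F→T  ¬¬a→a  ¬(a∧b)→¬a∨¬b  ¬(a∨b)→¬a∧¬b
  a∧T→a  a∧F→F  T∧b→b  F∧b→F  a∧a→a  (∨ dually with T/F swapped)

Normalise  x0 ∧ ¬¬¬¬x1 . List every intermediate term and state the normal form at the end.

Answer: normal form = x0 ∧ x1  (in 2 steps)

Derivation:
  start: x0 ∧ ¬¬¬¬x1
  step 1: x0 ∧ ¬¬x1
  step 2: x0 ∧ x1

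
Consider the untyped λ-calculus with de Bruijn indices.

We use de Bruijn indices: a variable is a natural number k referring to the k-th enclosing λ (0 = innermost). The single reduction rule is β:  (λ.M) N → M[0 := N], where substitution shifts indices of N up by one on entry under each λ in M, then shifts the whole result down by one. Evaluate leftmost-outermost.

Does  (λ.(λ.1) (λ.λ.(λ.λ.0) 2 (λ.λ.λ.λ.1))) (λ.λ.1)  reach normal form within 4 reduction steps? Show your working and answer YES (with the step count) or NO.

  start: (λ.(λ.1) (λ.λ.(λ.λ.0) 2 (λ.λ.λ.λ.1))) (λ.λ.1)
  [1] (λ.λ.λ.1) (λ.λ.(λ.λ.0) (λ.λ.1) (λ.λ.λ.λ.1))
  [2] λ.λ.1

Answer: YES — reaches normal form λ.λ.1 in 2 ≤ 4 steps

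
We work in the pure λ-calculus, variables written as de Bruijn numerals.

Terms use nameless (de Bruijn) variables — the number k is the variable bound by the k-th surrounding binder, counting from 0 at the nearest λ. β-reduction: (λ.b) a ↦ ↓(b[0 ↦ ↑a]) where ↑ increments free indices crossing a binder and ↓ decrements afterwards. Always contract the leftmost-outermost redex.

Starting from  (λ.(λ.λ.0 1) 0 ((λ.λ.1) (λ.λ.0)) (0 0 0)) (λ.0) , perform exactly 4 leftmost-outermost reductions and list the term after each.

Answer: after 4 steps: (λ.λ.λ.0) (λ.0) ((λ.0) (λ.0) (λ.0))

Reduction:
  start: (λ.(λ.λ.0 1) 0 ((λ.λ.1) (λ.λ.0)) (0 0 0)) (λ.0)
  →1  (λ.λ.0 1) (λ.0) ((λ.λ.1) (λ.λ.0)) ((λ.0) (λ.0) (λ.0))
  →2  (λ.0 (λ.0)) ((λ.λ.1) (λ.λ.0)) ((λ.0) (λ.0) (λ.0))
  →3  (λ.λ.1) (λ.λ.0) (λ.0) ((λ.0) (λ.0) (λ.0))
  →4  (λ.λ.λ.0) (λ.0) ((λ.0) (λ.0) (λ.0))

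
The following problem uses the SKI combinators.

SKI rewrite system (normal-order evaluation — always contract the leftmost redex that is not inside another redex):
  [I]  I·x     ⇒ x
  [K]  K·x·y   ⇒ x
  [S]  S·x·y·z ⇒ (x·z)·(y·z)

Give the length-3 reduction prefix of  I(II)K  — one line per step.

Answer: after 3 steps: K

Reduction:
  start: I(II)K
  [1] IIK
  [2] IK
  [3] K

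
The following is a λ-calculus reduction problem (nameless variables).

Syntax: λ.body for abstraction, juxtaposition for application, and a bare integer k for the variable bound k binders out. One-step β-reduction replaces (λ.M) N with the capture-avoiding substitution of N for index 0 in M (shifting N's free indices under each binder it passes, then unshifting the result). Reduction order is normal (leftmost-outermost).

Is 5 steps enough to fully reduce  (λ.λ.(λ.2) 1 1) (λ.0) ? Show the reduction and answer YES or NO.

Answer: YES — reaches normal form λ.λ.0 in 3 ≤ 5 steps

Derivation:
  start: (λ.λ.(λ.2) 1 1) (λ.0)
  step 1: λ.(λ.λ.0) (λ.0) (λ.0)
  step 2: λ.(λ.0) (λ.0)
  step 3: λ.λ.0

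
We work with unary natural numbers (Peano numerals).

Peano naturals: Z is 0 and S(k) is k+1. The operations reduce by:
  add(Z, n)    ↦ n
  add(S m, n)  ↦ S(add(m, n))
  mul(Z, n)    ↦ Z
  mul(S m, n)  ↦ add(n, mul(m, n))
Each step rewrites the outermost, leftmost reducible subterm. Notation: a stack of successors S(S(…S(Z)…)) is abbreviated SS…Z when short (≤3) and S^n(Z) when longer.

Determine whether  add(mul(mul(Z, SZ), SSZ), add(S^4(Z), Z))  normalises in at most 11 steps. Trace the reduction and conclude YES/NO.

Answer: YES — reaches normal form S^4(Z) in 8 ≤ 11 steps

Derivation:
  start: add(mul(mul(Z, SZ), SSZ), add(S^4(Z), Z))
  →1  add(mul(Z, SSZ), add(S^4(Z), Z))
  →2  add(Z, add(S^4(Z), Z))
  →3  add(S^4(Z), Z)
  →4  S(add(SSSZ, Z))
  →5  S(S(add(SSZ, Z)))
  →6  S(S(S(add(SZ, Z))))
  →7  S(S(S(S(add(Z, Z)))))
  →8  S^4(Z)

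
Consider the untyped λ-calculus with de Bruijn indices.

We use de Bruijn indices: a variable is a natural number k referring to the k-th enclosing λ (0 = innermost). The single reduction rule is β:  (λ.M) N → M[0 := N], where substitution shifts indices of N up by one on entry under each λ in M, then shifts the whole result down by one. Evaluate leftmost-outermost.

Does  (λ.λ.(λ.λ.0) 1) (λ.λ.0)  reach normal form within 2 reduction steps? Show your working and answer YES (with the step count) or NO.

Answer: YES — reaches normal form λ.λ.0 in 2 ≤ 2 steps

Working:
  start: (λ.λ.(λ.λ.0) 1) (λ.λ.0)
  step 1: λ.(λ.λ.0) (λ.λ.0)
  step 2: λ.λ.0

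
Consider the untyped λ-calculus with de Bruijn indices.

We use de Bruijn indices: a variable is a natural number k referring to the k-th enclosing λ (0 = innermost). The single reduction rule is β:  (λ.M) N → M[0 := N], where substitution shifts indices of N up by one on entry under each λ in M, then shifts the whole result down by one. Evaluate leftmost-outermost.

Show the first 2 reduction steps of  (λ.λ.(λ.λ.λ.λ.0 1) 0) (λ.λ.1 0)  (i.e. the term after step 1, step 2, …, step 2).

Answer: after 2 steps: λ.λ.λ.λ.0 1

Working:
  start: (λ.λ.(λ.λ.λ.λ.0 1) 0) (λ.λ.1 0)
  →1  λ.(λ.λ.λ.λ.0 1) 0
  →2  λ.λ.λ.λ.0 1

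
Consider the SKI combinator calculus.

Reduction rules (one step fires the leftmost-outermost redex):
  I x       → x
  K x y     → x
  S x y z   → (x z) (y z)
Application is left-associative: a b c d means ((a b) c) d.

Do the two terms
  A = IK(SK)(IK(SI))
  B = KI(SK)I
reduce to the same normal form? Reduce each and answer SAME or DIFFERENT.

Answer: DIFFERENT — A ⇓ SK, B ⇓ I

Reduction:
Term A:
  start: IK(SK)(IK(SI))
  →1  K(SK)(IK(SI))
  →2  SK

Term B:
  start: KI(SK)I
  →1  II
  →2  I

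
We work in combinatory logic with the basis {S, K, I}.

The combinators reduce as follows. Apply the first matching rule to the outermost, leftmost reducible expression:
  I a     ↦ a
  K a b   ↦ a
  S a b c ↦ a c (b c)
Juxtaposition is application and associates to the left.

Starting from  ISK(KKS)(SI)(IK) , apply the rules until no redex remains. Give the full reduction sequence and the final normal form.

Answer: normal form = SIK  (in 4 steps)

Derivation:
  start: ISK(KKS)(SI)(IK)
  →1  SK(KKS)(SI)(IK)
  →2  K(SI)(KKS(SI))(IK)
  →3  SI(IK)
  →4  SIK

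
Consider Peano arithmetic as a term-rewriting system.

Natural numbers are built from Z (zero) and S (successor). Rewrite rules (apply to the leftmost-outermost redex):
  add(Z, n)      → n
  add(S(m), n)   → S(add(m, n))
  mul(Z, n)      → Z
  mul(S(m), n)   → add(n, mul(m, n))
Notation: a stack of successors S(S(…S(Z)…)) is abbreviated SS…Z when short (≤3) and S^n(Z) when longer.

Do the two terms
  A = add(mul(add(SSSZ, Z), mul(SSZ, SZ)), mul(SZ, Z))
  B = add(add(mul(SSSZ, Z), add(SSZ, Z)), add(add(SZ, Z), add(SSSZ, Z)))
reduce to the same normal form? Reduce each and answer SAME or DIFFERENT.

Answer: SAME — A ⇓ S^6(Z), B ⇓ S^6(Z)

Working:
Term A:
  start: add(mul(add(SSSZ, Z), mul(SSZ, SZ)), mul(SZ, Z))
  step 1: add(mul(S(add(SSZ, Z)), mul(SSZ, SZ)), mul(SZ, Z))
  step 2: add(add(mul(SSZ, SZ), mul(add(SSZ, Z), mul(SSZ, SZ))), mul(SZ, Z))
  step 3: add(add(add(SZ, mul(SZ, SZ)), mul(add(SSZ, Z), mul(SSZ, SZ))), mul(SZ, Z))
  step 4: add(add(S(add(Z, mul(SZ, SZ))), mul(add(SSZ, Z), mul(SSZ, SZ))), mul(SZ, Z))
  step 5: add(S(add(add(Z, mul(SZ, SZ)), mul(add(SSZ, Z), mul(SSZ, SZ)))), mul(SZ, Z))
  step 6: S(add(add(add(Z, mul(SZ, SZ)), mul(add(SSZ, Z), mul(SSZ, SZ))), mul(SZ, Z)))
  step 7: S(add(add(mul(SZ, SZ), mul(add(SSZ, Z), mul(SSZ, SZ))), mul(SZ, Z)))
  step 8: S(add(add(add(SZ, mul(Z, SZ)), mul(add(SSZ, Z), mul(SSZ, SZ))), mul(SZ, Z)))
  step 9: S(add(add(S(add(Z, mul(Z, SZ))), mul(add(SSZ, Z), mul(SSZ, SZ))), mul(SZ, Z)))
  step 10: S(add(S(add(add(Z, mul(Z, SZ)), mul(add(SSZ, Z), mul(SSZ, SZ)))), mul(SZ, Z)))
  step 11: S(S(add(add(add(Z, mul(Z, SZ)), mul(add(SSZ, Z), mul(SSZ, SZ))), mul(SZ, Z))))
  step 12: S(S(add(add(mul(Z, SZ), mul(add(SSZ, Z), mul(SSZ, SZ))), mul(SZ, Z))))
  step 13: S(S(add(add(Z, mul(add(SSZ, Z), mul(SSZ, SZ))), mul(SZ, Z))))
  step 14: S(S(add(mul(add(SSZ, Z), mul(SSZ, SZ)), mul(SZ, Z))))
  step 15: S(S(add(mul(S(add(SZ, Z)), mul(SSZ, SZ)), mul(SZ, Z))))
  step 16: S(S(add(add(mul(SSZ, SZ), mul(add(SZ, Z), mul(SSZ, SZ))), mul(SZ, Z))))
  step 17: S(S(add(add(add(SZ, mul(SZ, SZ)), mul(add(SZ, Z), mul(SSZ, SZ))), mul(SZ, Z))))
  step 18: S(S(add(add(S(add(Z, mul(SZ, SZ))), mul(add(SZ, Z), mul(SSZ, SZ))), mul(SZ, Z))))
  step 19: S(S(add(S(add(add(Z, mul(SZ, SZ)), mul(add(SZ, Z), mul(SSZ, SZ)))), mul(SZ, Z))))
  step 20: S(S(S(add(add(add(Z, mul(SZ, SZ)), mul(add(SZ, Z), mul(SSZ, SZ))), mul(SZ, Z)))))
  step 21: S(S(S(add(add(mul(SZ, SZ), mul(add(SZ, Z), mul(SSZ, SZ))), mul(SZ, Z)))))
  step 22: S(S(S(add(add(add(SZ, mul(Z, SZ)), mul(add(SZ, Z), mul(SSZ, SZ))), mul(SZ, Z)))))
  step 23: S(S(S(add(add(S(add(Z, mul(Z, SZ))), mul(add(SZ, Z), mul(SSZ, SZ))), mul(SZ, Z)))))
  step 24: S(S(S(add(S(add(add(Z, mul(Z, SZ)), mul(add(SZ, Z), mul(SSZ, SZ)))), mul(SZ, Z)))))
  step 25: S(S(S(S(add(add(add(Z, mul(Z, SZ)), mul(add(SZ, Z), mul(SSZ, SZ))), mul(SZ, Z))))))
  step 26: S(S(S(S(add(add(mul(Z, SZ), mul(add(SZ, Z), mul(SSZ, SZ))), mul(SZ, Z))))))
  step 27: S(S(S(S(add(add(Z, mul(add(SZ, Z), mul(SSZ, SZ))), mul(SZ, Z))))))
  step 28: S(S(S(S(add(mul(add(SZ, Z), mul(SSZ, SZ)), mul(SZ, Z))))))
  step 29: S(S(S(S(add(mul(S(add(Z, Z)), mul(SSZ, SZ)), mul(SZ, Z))))))
  step 30: S(S(S(S(add(add(mul(SSZ, SZ), mul(add(Z, Z), mul(SSZ, SZ))), mul(SZ, Z))))))
  step 31: S(S(S(S(add(add(add(SZ, mul(SZ, SZ)), mul(add(Z, Z), mul(SSZ, SZ))), mul(SZ, Z))))))
  step 32: S(S(S(S(add(add(S(add(Z, mul(SZ, SZ))), mul(add(Z, Z), mul(SSZ, SZ))), mul(SZ, Z))))))
  step 33: S(S(S(S(add(S(add(add(Z, mul(SZ, SZ)), mul(add(Z, Z), mul(SSZ, SZ)))), mul(SZ, Z))))))
  step 34: S(S(S(S(S(add(add(add(Z, mul(SZ, SZ)), mul(add(Z, Z), mul(SSZ, SZ))), mul(SZ, Z)))))))
  step 35: S(S(S(S(S(add(add(mul(SZ, SZ), mul(add(Z, Z), mul(SSZ, SZ))), mul(SZ, Z)))))))
  step 36: S(S(S(S(S(add(add(add(SZ, mul(Z, SZ)), mul(add(Z, Z), mul(SSZ, SZ))), mul(SZ, Z)))))))
  step 37: S(S(S(S(S(add(add(S(add(Z, mul(Z, SZ))), mul(add(Z, Z), mul(SSZ, SZ))), mul(SZ, Z)))))))
  step 38: S(S(S(S(S(add(S(add(add(Z, mul(Z, SZ)), mul(add(Z, Z), mul(SSZ, SZ)))), mul(SZ, Z)))))))
  step 39: S(S(S(S(S(S(add(add(add(Z, mul(Z, SZ)), mul(add(Z, Z), mul(SSZ, SZ))), mul(SZ, Z))))))))
  step 40: S(S(S(S(S(S(add(add(mul(Z, SZ), mul(add(Z, Z), mul(SSZ, SZ))), mul(SZ, Z))))))))
  step 41: S(S(S(S(S(S(add(add(Z, mul(add(Z, Z), mul(SSZ, SZ))), mul(SZ, Z))))))))
  step 42: S(S(S(S(S(S(add(mul(add(Z, Z), mul(SSZ, SZ)), mul(SZ, Z))))))))
  step 43: S(S(S(S(S(S(add(mul(Z, mul(SSZ, SZ)), mul(SZ, Z))))))))
  step 44: S(S(S(S(S(S(add(Z, mul(SZ, Z))))))))
  step 45: S(S(S(S(S(S(mul(SZ, Z)))))))
  step 46: S(S(S(S(S(S(add(Z, mul(Z, Z))))))))
  step 47: S(S(S(S(S(S(mul(Z, Z)))))))
  step 48: S^6(Z)

Term B:
  start: add(add(mul(SSSZ, Z), add(SSZ, Z)), add(add(SZ, Z), add(SSSZ, Z)))
  step 1: add(add(add(Z, mul(SSZ, Z)), add(SSZ, Z)), add(add(SZ, Z), add(SSSZ, Z)))
  step 2: add(add(mul(SSZ, Z), add(SSZ, Z)), add(add(SZ, Z), add(SSSZ, Z)))
  step 3: add(add(add(Z, mul(SZ, Z)), add(SSZ, Z)), add(add(SZ, Z), add(SSSZ, Z)))
  step 4: add(add(mul(SZ, Z), add(SSZ, Z)), add(add(SZ, Z), add(SSSZ, Z)))
  step 5: add(add(add(Z, mul(Z, Z)), add(SSZ, Z)), add(add(SZ, Z), add(SSSZ, Z)))
  step 6: add(add(mul(Z, Z), add(SSZ, Z)), add(add(SZ, Z), add(SSSZ, Z)))
  step 7: add(add(Z, add(SSZ, Z)), add(add(SZ, Z), add(SSSZ, Z)))
  step 8: add(add(SSZ, Z), add(add(SZ, Z), add(SSSZ, Z)))
  step 9: add(S(add(SZ, Z)), add(add(SZ, Z), add(SSSZ, Z)))
  step 10: S(add(add(SZ, Z), add(add(SZ, Z), add(SSSZ, Z))))
  step 11: S(add(S(add(Z, Z)), add(add(SZ, Z), add(SSSZ, Z))))
  step 12: S(S(add(add(Z, Z), add(add(SZ, Z), add(SSSZ, Z)))))
  step 13: S(S(add(Z, add(add(SZ, Z), add(SSSZ, Z)))))
  step 14: S(S(add(add(SZ, Z), add(SSSZ, Z))))
  step 15: S(S(add(S(add(Z, Z)), add(SSSZ, Z))))
  step 16: S(S(S(add(add(Z, Z), add(SSSZ, Z)))))
  step 17: S(S(S(add(Z, add(SSSZ, Z)))))
  step 18: S(S(S(add(SSSZ, Z))))
  step 19: S(S(S(S(add(SSZ, Z)))))
  step 20: S(S(S(S(S(add(SZ, Z))))))
  step 21: S(S(S(S(S(S(add(Z, Z)))))))
  step 22: S^6(Z)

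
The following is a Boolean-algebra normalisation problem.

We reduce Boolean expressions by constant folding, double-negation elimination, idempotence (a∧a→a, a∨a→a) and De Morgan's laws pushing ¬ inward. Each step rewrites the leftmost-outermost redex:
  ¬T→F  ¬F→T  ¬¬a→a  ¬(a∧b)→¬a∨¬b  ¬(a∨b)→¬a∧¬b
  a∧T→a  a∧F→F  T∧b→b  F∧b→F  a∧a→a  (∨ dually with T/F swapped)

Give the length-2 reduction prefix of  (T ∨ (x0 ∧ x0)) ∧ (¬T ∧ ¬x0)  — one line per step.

Answer: after 2 steps: ¬T ∧ ¬x0

Derivation:
  start: (T ∨ (x0 ∧ x0)) ∧ (¬T ∧ ¬x0)
  →1  T ∧ (¬T ∧ ¬x0)
  →2  ¬T ∧ ¬x0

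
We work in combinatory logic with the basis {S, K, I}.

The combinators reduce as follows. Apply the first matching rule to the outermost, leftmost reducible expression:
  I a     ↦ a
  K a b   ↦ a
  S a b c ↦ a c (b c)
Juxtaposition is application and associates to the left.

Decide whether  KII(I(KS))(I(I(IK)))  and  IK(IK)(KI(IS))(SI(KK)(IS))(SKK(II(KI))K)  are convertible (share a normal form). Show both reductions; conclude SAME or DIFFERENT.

Answer: DIFFERENT — A ⇓ S, B ⇓ SK

Working:
Term A:
  start: KII(I(KS))(I(I(IK)))
  step 1: I(I(KS))(I(I(IK)))
  step 2: I(KS)(I(I(IK)))
  step 3: KS(I(I(IK)))
  step 4: S

Term B:
  start: IK(IK)(KI(IS))(SI(KK)(IS))(SKK(II(KI))K)
  step 1: K(IK)(KI(IS))(SI(KK)(IS))(SKK(II(KI))K)
  step 2: IK(SI(KK)(IS))(SKK(II(KI))K)
  step 3: K(SI(KK)(IS))(SKK(II(KI))K)
  step 4: SI(KK)(IS)
  step 5: I(IS)(KK(IS))
  step 6: IS(KK(IS))
  step 7: S(KK(IS))
  step 8: SK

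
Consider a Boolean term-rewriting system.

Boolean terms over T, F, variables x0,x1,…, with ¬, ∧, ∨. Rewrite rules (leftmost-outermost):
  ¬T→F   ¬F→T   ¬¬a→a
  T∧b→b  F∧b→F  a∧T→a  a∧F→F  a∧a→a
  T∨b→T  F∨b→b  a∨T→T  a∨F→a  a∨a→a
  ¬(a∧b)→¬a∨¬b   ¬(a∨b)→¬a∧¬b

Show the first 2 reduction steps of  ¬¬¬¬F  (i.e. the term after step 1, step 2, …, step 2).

Answer: after 2 steps: F

Reduction:
  start: ¬¬¬¬F
  →1  ¬¬F
  →2  F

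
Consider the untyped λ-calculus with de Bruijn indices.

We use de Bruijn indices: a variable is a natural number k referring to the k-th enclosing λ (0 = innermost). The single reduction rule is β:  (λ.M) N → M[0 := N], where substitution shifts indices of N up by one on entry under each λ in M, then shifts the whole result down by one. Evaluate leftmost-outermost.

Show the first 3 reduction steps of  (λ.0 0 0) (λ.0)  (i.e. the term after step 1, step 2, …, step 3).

Answer: after 3 steps: λ.0

Reduction:
  start: (λ.0 0 0) (λ.0)
  [1] (λ.0) (λ.0) (λ.0)
  [2] (λ.0) (λ.0)
  [3] λ.0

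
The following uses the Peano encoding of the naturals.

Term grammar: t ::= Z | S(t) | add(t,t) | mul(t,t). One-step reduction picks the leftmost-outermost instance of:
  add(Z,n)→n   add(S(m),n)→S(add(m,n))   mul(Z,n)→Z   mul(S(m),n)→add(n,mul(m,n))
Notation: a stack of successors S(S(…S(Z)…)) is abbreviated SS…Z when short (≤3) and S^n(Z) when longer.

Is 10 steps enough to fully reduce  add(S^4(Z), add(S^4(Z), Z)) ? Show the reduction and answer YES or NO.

  start: add(S^4(Z), add(S^4(Z), Z))
  step 1: S(add(SSSZ, add(S^4(Z), Z)))
  step 2: S(S(add(SSZ, add(S^4(Z), Z))))
  step 3: S(S(S(add(SZ, add(S^4(Z), Z)))))
  step 4: S(S(S(S(add(Z, add(S^4(Z), Z))))))
  step 5: S(S(S(S(add(S^4(Z), Z)))))
  step 6: S(S(S(S(S(add(SSSZ, Z))))))
  step 7: S(S(S(S(S(S(add(SSZ, Z)))))))
  step 8: S(S(S(S(S(S(S(add(SZ, Z))))))))
  step 9: S(S(S(S(S(S(S(S(add(Z, Z)))))))))
  step 10: S^8(Z)

Answer: YES — reaches normal form S^8(Z) in 10 ≤ 10 steps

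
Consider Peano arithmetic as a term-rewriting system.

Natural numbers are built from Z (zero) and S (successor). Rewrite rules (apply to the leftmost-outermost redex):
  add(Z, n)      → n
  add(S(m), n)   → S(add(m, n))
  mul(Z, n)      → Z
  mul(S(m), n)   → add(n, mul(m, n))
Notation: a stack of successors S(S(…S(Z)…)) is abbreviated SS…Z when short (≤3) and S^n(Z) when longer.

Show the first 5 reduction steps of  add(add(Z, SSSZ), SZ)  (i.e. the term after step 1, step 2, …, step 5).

  start: add(add(Z, SSSZ), SZ)
  →1  add(SSSZ, SZ)
  →2  S(add(SSZ, SZ))
  →3  S(S(add(SZ, SZ)))
  →4  S(S(S(add(Z, SZ))))
  →5  S^4(Z)

Answer: after 5 steps: S^4(Z)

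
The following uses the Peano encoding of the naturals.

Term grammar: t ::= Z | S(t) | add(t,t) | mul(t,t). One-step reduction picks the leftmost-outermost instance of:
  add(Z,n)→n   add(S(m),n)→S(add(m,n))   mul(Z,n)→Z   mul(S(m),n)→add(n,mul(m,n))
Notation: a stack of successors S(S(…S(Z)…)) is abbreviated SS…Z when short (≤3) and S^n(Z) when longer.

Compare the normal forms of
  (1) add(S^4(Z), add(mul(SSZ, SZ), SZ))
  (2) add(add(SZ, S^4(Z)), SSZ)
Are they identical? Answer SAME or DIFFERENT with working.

Term A:
  start: add(S^4(Z), add(mul(SSZ, SZ), SZ))
  step 1: S(add(SSSZ, add(mul(SSZ, SZ), SZ)))
  step 2: S(S(add(SSZ, add(mul(SSZ, SZ), SZ))))
  step 3: S(S(S(add(SZ, add(mul(SSZ, SZ), SZ)))))
  step 4: S(S(S(S(add(Z, add(mul(SSZ, SZ), SZ))))))
  step 5: S(S(S(S(add(mul(SSZ, SZ), SZ)))))
  step 6: S(S(S(S(add(add(SZ, mul(SZ, SZ)), SZ)))))
  step 7: S(S(S(S(add(S(add(Z, mul(SZ, SZ))), SZ)))))
  step 8: S(S(S(S(S(add(add(Z, mul(SZ, SZ)), SZ))))))
  step 9: S(S(S(S(S(add(mul(SZ, SZ), SZ))))))
  step 10: S(S(S(S(S(add(add(SZ, mul(Z, SZ)), SZ))))))
  step 11: S(S(S(S(S(add(S(add(Z, mul(Z, SZ))), SZ))))))
  step 12: S(S(S(S(S(S(add(add(Z, mul(Z, SZ)), SZ)))))))
  step 13: S(S(S(S(S(S(add(mul(Z, SZ), SZ)))))))
  step 14: S(S(S(S(S(S(add(Z, SZ)))))))
  step 15: S^7(Z)

Term B:
  start: add(add(SZ, S^4(Z)), SSZ)
  step 1: add(S(add(Z, S^4(Z))), SSZ)
  step 2: S(add(add(Z, S^4(Z)), SSZ))
  step 3: S(add(S^4(Z), SSZ))
  step 4: S(S(add(SSSZ, SSZ)))
  step 5: S(S(S(add(SSZ, SSZ))))
  step 6: S(S(S(S(add(SZ, SSZ)))))
  step 7: S(S(S(S(S(add(Z, SSZ))))))
  step 8: S^7(Z)

Answer: SAME — A ⇓ S^7(Z), B ⇓ S^7(Z)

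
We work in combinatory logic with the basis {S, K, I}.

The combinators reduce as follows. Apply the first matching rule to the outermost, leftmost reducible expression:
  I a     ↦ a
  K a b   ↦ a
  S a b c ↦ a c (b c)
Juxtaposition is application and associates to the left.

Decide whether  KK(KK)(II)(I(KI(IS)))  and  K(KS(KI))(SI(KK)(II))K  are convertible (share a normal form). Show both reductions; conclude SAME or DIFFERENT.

Answer: DIFFERENT — A ⇓ I, B ⇓ SK

Derivation:
Term A:
  start: KK(KK)(II)(I(KI(IS)))
  step 1: K(II)(I(KI(IS)))
  step 2: II
  step 3: I

Term B:
  start: K(KS(KI))(SI(KK)(II))K
  step 1: KS(KI)K
  step 2: SK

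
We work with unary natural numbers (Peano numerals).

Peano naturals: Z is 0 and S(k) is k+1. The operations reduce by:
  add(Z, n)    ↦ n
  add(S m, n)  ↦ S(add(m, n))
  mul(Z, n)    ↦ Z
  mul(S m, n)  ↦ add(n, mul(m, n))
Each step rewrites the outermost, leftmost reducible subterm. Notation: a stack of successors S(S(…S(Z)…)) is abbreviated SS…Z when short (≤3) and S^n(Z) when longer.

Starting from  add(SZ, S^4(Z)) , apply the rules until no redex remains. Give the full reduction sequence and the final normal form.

  start: add(SZ, S^4(Z))
  step 1: S(add(Z, S^4(Z)))
  step 2: S^5(Z)

Answer: normal form = S^5(Z)  (in 2 steps)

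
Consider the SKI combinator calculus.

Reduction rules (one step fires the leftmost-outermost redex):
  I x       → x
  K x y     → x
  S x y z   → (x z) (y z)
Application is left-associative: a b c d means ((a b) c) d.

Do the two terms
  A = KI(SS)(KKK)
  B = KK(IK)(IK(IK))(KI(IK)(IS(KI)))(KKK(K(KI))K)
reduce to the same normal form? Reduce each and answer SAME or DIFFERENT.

Answer: SAME — A ⇓ K, B ⇓ K

Working:
Term A:
  start: KI(SS)(KKK)
  [1] I(KKK)
  [2] KKK
  [3] K

Term B:
  start: KK(IK)(IK(IK))(KI(IK)(IS(KI)))(KKK(K(KI))K)
  [1] K(IK(IK))(KI(IK)(IS(KI)))(KKK(K(KI))K)
  [2] IK(IK)(KKK(K(KI))K)
  [3] K(IK)(KKK(K(KI))K)
  [4] IK
  [5] K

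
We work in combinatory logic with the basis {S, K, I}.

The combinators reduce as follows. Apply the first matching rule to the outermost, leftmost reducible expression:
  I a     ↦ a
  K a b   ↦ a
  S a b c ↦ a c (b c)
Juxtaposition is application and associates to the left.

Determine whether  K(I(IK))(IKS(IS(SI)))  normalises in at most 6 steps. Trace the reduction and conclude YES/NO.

Answer: YES — reaches normal form K in 3 ≤ 6 steps

Working:
  start: K(I(IK))(IKS(IS(SI)))
  [1] I(IK)
  [2] IK
  [3] K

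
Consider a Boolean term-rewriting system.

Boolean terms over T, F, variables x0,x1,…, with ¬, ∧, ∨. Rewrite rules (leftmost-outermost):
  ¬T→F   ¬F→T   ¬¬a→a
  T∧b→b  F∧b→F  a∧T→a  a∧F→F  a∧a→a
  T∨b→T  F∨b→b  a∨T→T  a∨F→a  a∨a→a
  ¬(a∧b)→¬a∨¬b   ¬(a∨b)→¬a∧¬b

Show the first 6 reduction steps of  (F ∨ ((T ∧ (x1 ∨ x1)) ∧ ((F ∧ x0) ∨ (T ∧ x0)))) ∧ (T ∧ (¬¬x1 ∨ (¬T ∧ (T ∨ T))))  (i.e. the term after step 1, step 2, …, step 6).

Answer: after 6 steps: (x1 ∧ x0) ∧ (T ∧ (¬¬x1 ∨ (¬T ∧ (T ∨ T))))

Reduction:
  start: (F ∨ ((T ∧ (x1 ∨ x1)) ∧ ((F ∧ x0) ∨ (T ∧ x0)))) ∧ (T ∧ (¬¬x1 ∨ (¬T ∧ (T ∨ T))))
  [1] ((T ∧ (x1 ∨ x1)) ∧ ((F ∧ x0) ∨ (T ∧ x0))) ∧ (T ∧ (¬¬x1 ∨ (¬T ∧ (T ∨ T))))
  [2] ((x1 ∨ x1) ∧ ((F ∧ x0) ∨ (T ∧ x0))) ∧ (T ∧ (¬¬x1 ∨ (¬T ∧ (T ∨ T))))
  [3] (x1 ∧ ((F ∧ x0) ∨ (T ∧ x0))) ∧ (T ∧ (¬¬x1 ∨ (¬T ∧ (T ∨ T))))
  [4] (x1 ∧ (F ∨ (T ∧ x0))) ∧ (T ∧ (¬¬x1 ∨ (¬T ∧ (T ∨ T))))
  [5] (x1 ∧ (T ∧ x0)) ∧ (T ∧ (¬¬x1 ∨ (¬T ∧ (T ∨ T))))
  [6] (x1 ∧ x0) ∧ (T ∧ (¬¬x1 ∨ (¬T ∧ (T ∨ T))))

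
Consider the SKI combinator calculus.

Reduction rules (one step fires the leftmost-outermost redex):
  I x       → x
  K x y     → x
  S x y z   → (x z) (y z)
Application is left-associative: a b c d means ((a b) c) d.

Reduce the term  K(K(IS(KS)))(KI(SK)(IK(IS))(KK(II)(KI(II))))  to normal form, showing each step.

  start: K(K(IS(KS)))(KI(SK)(IK(IS))(KK(II)(KI(II))))
  [1] K(IS(KS))
  [2] K(S(KS))

Answer: normal form = K(S(KS))  (in 2 steps)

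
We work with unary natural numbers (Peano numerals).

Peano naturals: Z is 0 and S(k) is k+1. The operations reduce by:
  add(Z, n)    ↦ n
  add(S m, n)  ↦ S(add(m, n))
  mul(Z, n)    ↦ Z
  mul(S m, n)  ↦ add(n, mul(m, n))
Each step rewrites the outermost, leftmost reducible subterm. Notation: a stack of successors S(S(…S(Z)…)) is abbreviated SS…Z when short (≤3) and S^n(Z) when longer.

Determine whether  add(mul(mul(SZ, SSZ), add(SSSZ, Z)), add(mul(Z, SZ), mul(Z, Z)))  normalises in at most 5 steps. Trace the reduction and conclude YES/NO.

  start: add(mul(mul(SZ, SSZ), add(SSSZ, Z)), add(mul(Z, SZ), mul(Z, Z)))
  [1] add(mul(add(SSZ, mul(Z, SSZ)), add(SSSZ, Z)), add(mul(Z, SZ), mul(Z, Z)))
  [2] add(mul(S(add(SZ, mul(Z, SSZ))), add(SSSZ, Z)), add(mul(Z, SZ), mul(Z, Z)))
  [3] add(add(add(SSSZ, Z), mul(add(SZ, mul(Z, SSZ)), add(SSSZ, Z))), add(mul(Z, SZ), mul(Z, Z)))
  [4] add(add(S(add(SSZ, Z)), mul(add(SZ, mul(Z, SSZ)), add(SSSZ, Z))), add(mul(Z, SZ), mul(Z, Z)))
  [5] add(S(add(add(SSZ, Z), mul(add(SZ, mul(Z, SSZ)), add(SSSZ, Z)))), add(mul(Z, SZ), mul(Z, Z)))

Answer: NO — after 5 steps the term is add(S(add(add(SSZ, Z), mul(add(SZ, mul(Z, SSZ)), add(SSSZ, Z)))), add(mul(Z, SZ), mul(Z, Z))), not yet normal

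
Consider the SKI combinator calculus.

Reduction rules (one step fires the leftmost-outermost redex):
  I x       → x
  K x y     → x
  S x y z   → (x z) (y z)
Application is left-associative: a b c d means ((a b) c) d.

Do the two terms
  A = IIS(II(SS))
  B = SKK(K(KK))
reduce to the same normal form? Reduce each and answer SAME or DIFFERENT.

Answer: DIFFERENT — A ⇓ S(SS), B ⇓ K(KK)

Working:
Term A:
  start: IIS(II(SS))
  →1  IS(II(SS))
  →2  S(II(SS))
  →3  S(I(SS))
  →4  S(SS)

Term B:
  start: SKK(K(KK))
  →1  K(K(KK))(K(K(KK)))
  →2  K(KK)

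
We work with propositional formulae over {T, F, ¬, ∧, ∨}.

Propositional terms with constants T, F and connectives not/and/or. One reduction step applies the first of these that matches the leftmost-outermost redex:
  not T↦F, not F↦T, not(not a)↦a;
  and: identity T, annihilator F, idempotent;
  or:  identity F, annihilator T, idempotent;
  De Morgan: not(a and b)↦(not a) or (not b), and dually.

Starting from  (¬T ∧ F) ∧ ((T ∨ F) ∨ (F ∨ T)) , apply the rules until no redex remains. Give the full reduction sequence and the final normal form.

  start: (¬T ∧ F) ∧ ((T ∨ F) ∨ (F ∨ T))
  [1] F ∧ ((T ∨ F) ∨ (F ∨ T))
  [2] F

Answer: normal form = F  (in 2 steps)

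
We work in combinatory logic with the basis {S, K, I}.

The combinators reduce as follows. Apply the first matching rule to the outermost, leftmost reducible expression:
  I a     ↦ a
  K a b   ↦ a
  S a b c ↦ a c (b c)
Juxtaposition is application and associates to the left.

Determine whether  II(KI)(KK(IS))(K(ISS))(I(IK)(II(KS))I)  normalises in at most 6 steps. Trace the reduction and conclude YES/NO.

  start: II(KI)(KK(IS))(K(ISS))(I(IK)(II(KS))I)
  [1] I(KI)(KK(IS))(K(ISS))(I(IK)(II(KS))I)
  [2] KI(KK(IS))(K(ISS))(I(IK)(II(KS))I)
  [3] I(K(ISS))(I(IK)(II(KS))I)
  [4] K(ISS)(I(IK)(II(KS))I)
  [5] ISS
  [6] SS

Answer: YES — reaches normal form SS in 6 ≤ 6 steps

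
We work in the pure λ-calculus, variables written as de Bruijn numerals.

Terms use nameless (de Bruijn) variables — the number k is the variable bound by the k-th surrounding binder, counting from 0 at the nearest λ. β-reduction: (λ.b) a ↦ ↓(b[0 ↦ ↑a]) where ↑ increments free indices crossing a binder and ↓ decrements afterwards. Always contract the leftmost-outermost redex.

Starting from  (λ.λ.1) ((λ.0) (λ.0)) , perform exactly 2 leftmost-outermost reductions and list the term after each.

Answer: after 2 steps: λ.λ.0

Reduction:
  start: (λ.λ.1) ((λ.0) (λ.0))
  step 1: λ.(λ.0) (λ.0)
  step 2: λ.λ.0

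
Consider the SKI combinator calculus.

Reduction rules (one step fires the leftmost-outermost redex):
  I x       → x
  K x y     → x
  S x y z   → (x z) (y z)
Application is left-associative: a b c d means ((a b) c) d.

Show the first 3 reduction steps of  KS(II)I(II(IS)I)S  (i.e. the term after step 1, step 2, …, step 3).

Answer: after 3 steps: S(II(IS)IS)

Derivation:
  start: KS(II)I(II(IS)I)S
  →1  SI(II(IS)I)S
  →2  IS(II(IS)IS)
  →3  S(II(IS)IS)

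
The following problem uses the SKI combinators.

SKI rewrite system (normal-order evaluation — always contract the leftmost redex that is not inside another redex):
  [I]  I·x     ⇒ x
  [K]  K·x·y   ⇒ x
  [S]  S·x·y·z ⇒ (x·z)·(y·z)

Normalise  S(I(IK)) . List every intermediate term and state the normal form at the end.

  start: S(I(IK))
  step 1: S(IK)
  step 2: SK

Answer: normal form = SK  (in 2 steps)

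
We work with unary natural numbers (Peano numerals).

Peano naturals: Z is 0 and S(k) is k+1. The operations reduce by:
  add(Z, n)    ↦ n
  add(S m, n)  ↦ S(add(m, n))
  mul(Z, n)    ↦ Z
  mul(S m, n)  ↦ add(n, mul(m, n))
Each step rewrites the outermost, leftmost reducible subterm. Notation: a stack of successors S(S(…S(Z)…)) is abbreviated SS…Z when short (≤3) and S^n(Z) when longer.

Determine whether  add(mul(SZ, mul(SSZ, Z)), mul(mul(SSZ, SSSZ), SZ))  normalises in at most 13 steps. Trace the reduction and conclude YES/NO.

Answer: NO — after 13 steps the term is S(add(Z, mul(add(SSZ, mul(SZ, SSSZ)), SZ))), not yet normal

Reduction:
  start: add(mul(SZ, mul(SSZ, Z)), mul(mul(SSZ, SSSZ), SZ))
  step 1: add(add(mul(SSZ, Z), mul(Z, mul(SSZ, Z))), mul(mul(SSZ, SSSZ), SZ))
  step 2: add(add(add(Z, mul(SZ, Z)), mul(Z, mul(SSZ, Z))), mul(mul(SSZ, SSSZ), SZ))
  step 3: add(add(mul(SZ, Z), mul(Z, mul(SSZ, Z))), mul(mul(SSZ, SSSZ), SZ))
  step 4: add(add(add(Z, mul(Z, Z)), mul(Z, mul(SSZ, Z))), mul(mul(SSZ, SSSZ), SZ))
  step 5: add(add(mul(Z, Z), mul(Z, mul(SSZ, Z))), mul(mul(SSZ, SSSZ), SZ))
  step 6: add(add(Z, mul(Z, mul(SSZ, Z))), mul(mul(SSZ, SSSZ), SZ))
  step 7: add(mul(Z, mul(SSZ, Z)), mul(mul(SSZ, SSSZ), SZ))
  step 8: add(Z, mul(mul(SSZ, SSSZ), SZ))
  step 9: mul(mul(SSZ, SSSZ), SZ)
  step 10: mul(add(SSSZ, mul(SZ, SSSZ)), SZ)
  step 11: mul(S(add(SSZ, mul(SZ, SSSZ))), SZ)
  step 12: add(SZ, mul(add(SSZ, mul(SZ, SSSZ)), SZ))
  step 13: S(add(Z, mul(add(SSZ, mul(SZ, SSSZ)), SZ)))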